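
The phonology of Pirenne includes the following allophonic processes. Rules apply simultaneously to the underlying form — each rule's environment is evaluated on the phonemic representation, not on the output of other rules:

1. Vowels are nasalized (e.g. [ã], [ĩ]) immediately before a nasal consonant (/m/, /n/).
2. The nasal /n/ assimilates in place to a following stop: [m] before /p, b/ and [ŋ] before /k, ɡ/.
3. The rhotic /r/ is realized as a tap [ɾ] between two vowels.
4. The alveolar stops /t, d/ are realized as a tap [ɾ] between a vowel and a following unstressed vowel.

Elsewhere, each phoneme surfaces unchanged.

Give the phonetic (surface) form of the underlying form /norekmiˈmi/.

/n/ (word-initial): rule 2 targets it, but not before a labial or velar stop → unchanged [n].
/o/ — between /n/ and /r/; rule 1 does not apply here → [o].
Rule 3 applies to /r/ (between /o/ and /e/: between two vowels) → [ɾ].
/e/ (between /r/ and /k/) is in the target of rule 1 but the environment (before a nasal consonant) is not met → [e].
/k/ (between /e/ and /m/): no rule targets it → [k].
/m/ (between /k/ and /i/): no rule targets it → [m].
Rule 1 applies to /i/ (between /m/ and /m/: before a nasal consonant) → [ĩ].
/m/ stays [m].
/i/ — word-final; rule 1 does not apply here → [i].

[noɾekmĩˈmi]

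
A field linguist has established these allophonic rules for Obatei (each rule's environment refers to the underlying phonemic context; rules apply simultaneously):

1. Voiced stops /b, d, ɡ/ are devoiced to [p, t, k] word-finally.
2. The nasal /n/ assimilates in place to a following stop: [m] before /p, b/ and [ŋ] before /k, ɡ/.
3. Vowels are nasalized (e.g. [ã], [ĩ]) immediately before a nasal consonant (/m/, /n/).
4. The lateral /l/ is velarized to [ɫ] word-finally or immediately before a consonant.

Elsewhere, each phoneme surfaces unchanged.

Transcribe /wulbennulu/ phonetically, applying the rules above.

/w/ (word-initial) is unaffected → [w].
/u/ (between /w/ and /l/): rule 3 targets it, but not before a nasal consonant → unchanged [u].
/l/ (between /u/ and /b/): word-finally or immediately before a consonant, so rule 4 applies → [ɫ].
/b/ — between /l/ and /e/; rule 1 does not apply here → [b].
Rule 3 applies to /e/ (between /b/ and /n/: before a nasal consonant) → [ẽ].
/n/ (between /e/ and /n/) fails the environment for rule 2, so it stays [n].
/n/ (between /n/ and /u/) fails the environment for rule 2, so it stays [n].
/u/ (between /n/ and /l/): rule 3 targets it, but not before a nasal consonant → unchanged [u].
/l/ (between /u/ and /u/) fails the environment for rule 4, so it stays [l].
/u/ (word-final) is in the target of rule 3 but the environment (before a nasal consonant) is not met → [u].

[wuɫbẽnnulu]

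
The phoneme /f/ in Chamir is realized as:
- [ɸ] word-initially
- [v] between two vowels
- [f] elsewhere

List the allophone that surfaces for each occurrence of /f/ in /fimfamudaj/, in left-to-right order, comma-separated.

Occurrence 1 (position 1): word-initially → [ɸ].
Occurrence 2 (position 4): no conditioning environment matches → elsewhere allophone [f].

[ɸ], [f]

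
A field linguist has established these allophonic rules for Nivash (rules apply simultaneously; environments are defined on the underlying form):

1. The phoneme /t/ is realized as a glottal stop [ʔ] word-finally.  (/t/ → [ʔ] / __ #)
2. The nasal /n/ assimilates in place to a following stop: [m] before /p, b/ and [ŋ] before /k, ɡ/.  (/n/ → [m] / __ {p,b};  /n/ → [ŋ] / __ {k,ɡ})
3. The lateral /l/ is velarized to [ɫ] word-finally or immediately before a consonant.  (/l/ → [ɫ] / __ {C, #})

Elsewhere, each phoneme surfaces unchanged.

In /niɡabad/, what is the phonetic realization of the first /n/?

[n]

/n/ — word-initial; rule 2 does not apply here → [n].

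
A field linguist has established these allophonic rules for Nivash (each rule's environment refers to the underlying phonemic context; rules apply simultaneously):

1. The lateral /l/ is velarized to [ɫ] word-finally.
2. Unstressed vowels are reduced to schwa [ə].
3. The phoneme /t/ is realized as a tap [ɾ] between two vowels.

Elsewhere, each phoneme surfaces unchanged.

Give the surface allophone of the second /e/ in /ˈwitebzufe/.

[ə]

/e/ — word-final, in an unstressed syllable — surfaces as [ə] (rule 2).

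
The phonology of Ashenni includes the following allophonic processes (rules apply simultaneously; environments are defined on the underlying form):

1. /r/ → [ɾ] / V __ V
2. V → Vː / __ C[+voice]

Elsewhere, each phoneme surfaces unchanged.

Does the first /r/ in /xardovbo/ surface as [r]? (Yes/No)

/r/ (between /a/ and /d/) is in the target of rule 1 but the environment (between two vowels) is not met → [r].
The actual realization is [r], which matches [r].

Yes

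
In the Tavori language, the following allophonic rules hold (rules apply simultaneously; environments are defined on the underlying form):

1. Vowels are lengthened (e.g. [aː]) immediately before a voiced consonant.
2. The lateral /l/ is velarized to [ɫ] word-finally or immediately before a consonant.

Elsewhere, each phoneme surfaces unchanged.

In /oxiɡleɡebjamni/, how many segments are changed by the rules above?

4

Segments that undergo a rule: /i/ → [iː] (rule 1); /e/ → [eː] (rule 1); /e/ → [eː] (rule 1); /a/ → [aː] (rule 1).
All other segments surface unchanged.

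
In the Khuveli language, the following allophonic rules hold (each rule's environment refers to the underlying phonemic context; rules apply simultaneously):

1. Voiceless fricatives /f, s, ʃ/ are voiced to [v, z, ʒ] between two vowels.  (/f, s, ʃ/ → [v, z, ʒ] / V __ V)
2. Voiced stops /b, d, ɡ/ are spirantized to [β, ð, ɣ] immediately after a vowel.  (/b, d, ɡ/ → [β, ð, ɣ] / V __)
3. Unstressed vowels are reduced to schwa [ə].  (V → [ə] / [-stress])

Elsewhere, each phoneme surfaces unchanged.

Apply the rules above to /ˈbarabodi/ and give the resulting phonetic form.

[ˈbarəβəðə]

/b/ (word-initial) fails the environment for rule 2, so it stays [b].
/a/ — between /b/ and /r/; rule 3 does not apply here → [a].
/r/ (between /a/ and /a/) is unaffected → [r].
/a/ — between /r/ and /b/, in an unstressed syllable — surfaces as [ə] (rule 3).
/b/ meets the environment for rule 2 (immediately after a vowel) → [β].
/o/ meets the environment for rule 3 (in an unstressed syllable) → [ə].
Rule 2 applies to /d/ (between /o/ and /i/: immediately after a vowel) → [ð].
/i/ (word-final): in an unstressed syllable, so rule 3 applies → [ə].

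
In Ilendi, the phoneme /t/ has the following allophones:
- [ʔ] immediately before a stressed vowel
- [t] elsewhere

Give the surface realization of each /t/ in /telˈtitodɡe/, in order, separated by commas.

Occurrence 1 (position 1): no conditioning environment matches → elsewhere allophone [t].
Occurrence 2 (position 4): immediately before a stressed vowel → [ʔ].
Occurrence 3 (position 6): no conditioning environment matches → elsewhere allophone [t].

[t], [ʔ], [t]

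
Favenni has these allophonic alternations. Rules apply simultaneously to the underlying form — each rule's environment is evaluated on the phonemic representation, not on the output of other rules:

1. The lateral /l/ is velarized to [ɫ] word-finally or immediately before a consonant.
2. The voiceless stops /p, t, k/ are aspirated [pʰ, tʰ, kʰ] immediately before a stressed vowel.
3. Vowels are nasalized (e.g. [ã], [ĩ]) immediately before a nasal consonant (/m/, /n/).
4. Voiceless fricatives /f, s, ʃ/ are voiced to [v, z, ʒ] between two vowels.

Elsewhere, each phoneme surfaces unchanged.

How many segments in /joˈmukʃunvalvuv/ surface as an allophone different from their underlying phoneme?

3

Segments that undergo a rule: /o/ → [õ] (rule 3); /u/ → [ũ] (rule 3); /l/ → [ɫ] (rule 1).
All other segments surface unchanged.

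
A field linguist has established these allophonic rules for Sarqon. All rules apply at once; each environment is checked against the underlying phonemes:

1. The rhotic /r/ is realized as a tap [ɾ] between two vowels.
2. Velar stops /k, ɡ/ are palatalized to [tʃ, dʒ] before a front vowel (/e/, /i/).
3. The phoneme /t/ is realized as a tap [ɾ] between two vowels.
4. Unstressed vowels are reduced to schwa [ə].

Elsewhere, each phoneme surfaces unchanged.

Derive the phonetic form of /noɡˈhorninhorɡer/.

/n/ (word-initial) is unaffected → [n].
/o/ — between /n/ and /ɡ/, in an unstressed syllable — surfaces as [ə] (rule 4).
/ɡ/ (between /o/ and /h/) is in the target of rule 2 but the environment (before a front vowel) is not met → [ɡ].
/h/ stays [h].
/o/ — between /h/ and /r/; rule 4 does not apply here → [o].
/r/ (between /o/ and /n/) fails the environment for rule 1, so it stays [r].
/n/ (between /r/ and /i/) is unaffected → [n].
/i/ (between /n/ and /n/) occurs in an unstressed syllable → [ə] by rule 4.
/n/ stays [n].
/h/ (between /n/ and /o/) is unaffected → [h].
/o/ (between /h/ and /r/) occurs in an unstressed syllable → [ə] by rule 4.
/r/ (between /o/ and /ɡ/): rule 1 targets it, but not between two vowels → unchanged [r].
/ɡ/ (between /r/ and /e/): before a front vowel, so rule 2 applies → [dʒ].
/e/ meets the environment for rule 4 (in an unstressed syllable) → [ə].
/r/ — word-final; rule 1 does not apply here → [r].

[nəɡˈhornənhərdʒər]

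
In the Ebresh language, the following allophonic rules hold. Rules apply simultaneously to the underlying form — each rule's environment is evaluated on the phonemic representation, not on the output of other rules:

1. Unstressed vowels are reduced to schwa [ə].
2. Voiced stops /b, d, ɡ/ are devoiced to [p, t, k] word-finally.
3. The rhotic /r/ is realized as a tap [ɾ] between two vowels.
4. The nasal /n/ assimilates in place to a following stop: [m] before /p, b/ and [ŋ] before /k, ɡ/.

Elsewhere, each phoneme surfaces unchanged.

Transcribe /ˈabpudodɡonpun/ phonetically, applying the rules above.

/a/ (word-initial) fails the environment for rule 1, so it stays [a].
/b/ (between /a/ and /p/): rule 2 targets it, but not word-finally → unchanged [b].
/u/ (between /p/ and /d/): in an unstressed syllable, so rule 1 applies → [ə].
/d/ — between /u/ and /o/; rule 2 does not apply here → [d].
/o/ — between /d/ and /d/, in an unstressed syllable — surfaces as [ə] (rule 1).
/d/ — between /o/ and /ɡ/; rule 2 does not apply here → [d].
/ɡ/ — between /d/ and /o/; rule 2 does not apply here → [ɡ].
/o/ (between /ɡ/ and /n/) occurs in an unstressed syllable → [ə] by rule 1.
/n/ — between /o/ and /p/, before a labial or velar stop — surfaces as [m] (rule 4).
/u/ — between /p/ and /n/, in an unstressed syllable — surfaces as [ə] (rule 1).
/n/ — word-final; rule 4 does not apply here → [n].

[ˈabpədədɡəmpən]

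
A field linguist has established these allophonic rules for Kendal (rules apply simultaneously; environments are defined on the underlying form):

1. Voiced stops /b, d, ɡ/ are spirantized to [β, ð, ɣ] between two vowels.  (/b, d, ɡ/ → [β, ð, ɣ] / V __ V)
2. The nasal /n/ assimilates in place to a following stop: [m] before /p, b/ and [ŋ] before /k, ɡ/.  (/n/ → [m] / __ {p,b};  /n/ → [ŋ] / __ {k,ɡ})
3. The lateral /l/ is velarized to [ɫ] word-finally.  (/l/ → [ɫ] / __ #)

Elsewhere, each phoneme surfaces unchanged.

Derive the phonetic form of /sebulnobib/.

/s/ stays [s].
/e/ stays [e].
/b/ (between /e/ and /u/): between two vowels, so rule 1 applies → [β].
/u/ — not in any rule's target class → [u].
/l/ (between /u/ and /n/) fails the environment for rule 3, so it stays [l].
/n/ (between /l/ and /o/): rule 2 targets it, but not before a labial or velar stop → unchanged [n].
/o/ stays [o].
Rule 1 applies to /b/ (between /o/ and /i/: between two vowels) → [β].
/i/ (between /b/ and /b/): no rule targets it → [i].
/b/ — word-final; rule 1 does not apply here → [b].

[seβulnoβib]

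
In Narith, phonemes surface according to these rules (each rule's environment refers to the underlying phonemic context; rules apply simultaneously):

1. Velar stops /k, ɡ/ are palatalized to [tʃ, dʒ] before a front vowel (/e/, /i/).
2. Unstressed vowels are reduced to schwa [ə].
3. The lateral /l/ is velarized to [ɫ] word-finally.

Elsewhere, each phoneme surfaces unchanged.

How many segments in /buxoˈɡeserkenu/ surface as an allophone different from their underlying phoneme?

Segments that undergo a rule: /u/ → [ə] (rule 2); /o/ → [ə] (rule 2); /ɡ/ → [dʒ] (rule 1); /e/ → [ə] (rule 2); /k/ → [tʃ] (rule 1); /e/ → [ə] (rule 2); /u/ → [ə] (rule 2).
All other segments surface unchanged.

7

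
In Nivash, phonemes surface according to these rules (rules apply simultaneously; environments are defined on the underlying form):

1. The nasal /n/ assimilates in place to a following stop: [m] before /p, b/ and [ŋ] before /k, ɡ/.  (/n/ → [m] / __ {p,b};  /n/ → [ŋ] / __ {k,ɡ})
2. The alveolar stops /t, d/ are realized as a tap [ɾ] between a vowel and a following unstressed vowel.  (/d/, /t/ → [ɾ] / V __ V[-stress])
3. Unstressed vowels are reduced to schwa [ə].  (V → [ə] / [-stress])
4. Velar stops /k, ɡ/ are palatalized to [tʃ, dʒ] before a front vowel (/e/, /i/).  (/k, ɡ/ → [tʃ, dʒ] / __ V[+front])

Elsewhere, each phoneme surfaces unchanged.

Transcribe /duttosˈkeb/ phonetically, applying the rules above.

/d/ (word-initial): rule 2 targets it, but not between a vowel and a following unstressed vowel → unchanged [d].
/u/ (between /d/ and /t/) occurs in an unstressed syllable → [ə] by rule 3.
/t/ (between /u/ and /t/) fails the environment for rule 2, so it stays [t].
/t/ (between /t/ and /o/) fails the environment for rule 2, so it stays [t].
/o/ (between /t/ and /s/): in an unstressed syllable, so rule 3 applies → [ə].
/k/ (between /s/ and /e/) occurs before a front vowel → [tʃ] by rule 4.
/e/ — between /k/ and /b/; rule 3 does not apply here → [e].

[dəttəsˈtʃeb]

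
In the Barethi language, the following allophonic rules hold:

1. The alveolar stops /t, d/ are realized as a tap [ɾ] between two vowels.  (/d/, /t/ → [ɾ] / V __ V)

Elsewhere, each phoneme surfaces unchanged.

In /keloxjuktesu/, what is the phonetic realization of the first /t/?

[t]

/t/ — between /k/ and /e/; rule 1 does not apply here → [t].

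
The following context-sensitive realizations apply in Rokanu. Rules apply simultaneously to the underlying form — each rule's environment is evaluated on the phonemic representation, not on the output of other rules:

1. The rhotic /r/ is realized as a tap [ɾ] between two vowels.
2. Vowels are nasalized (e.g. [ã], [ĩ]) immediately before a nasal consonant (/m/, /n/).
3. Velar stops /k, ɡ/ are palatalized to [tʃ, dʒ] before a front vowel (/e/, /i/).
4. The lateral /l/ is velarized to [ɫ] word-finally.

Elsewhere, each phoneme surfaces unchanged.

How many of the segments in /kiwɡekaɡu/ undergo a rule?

2

Segments that undergo a rule: /k/ → [tʃ] (rule 3); /ɡ/ → [dʒ] (rule 3).
All other segments surface unchanged.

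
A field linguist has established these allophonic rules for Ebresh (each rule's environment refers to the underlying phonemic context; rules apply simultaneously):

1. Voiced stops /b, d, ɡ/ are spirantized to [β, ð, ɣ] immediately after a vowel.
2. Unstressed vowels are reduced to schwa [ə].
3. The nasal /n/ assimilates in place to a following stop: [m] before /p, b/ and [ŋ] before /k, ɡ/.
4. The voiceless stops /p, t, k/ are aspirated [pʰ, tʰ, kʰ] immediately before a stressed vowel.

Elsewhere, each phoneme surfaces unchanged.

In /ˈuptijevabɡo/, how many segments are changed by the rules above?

5

Segments that undergo a rule: /i/ → [ə] (rule 2); /e/ → [ə] (rule 2); /a/ → [ə] (rule 2); /b/ → [β] (rule 1); /o/ → [ə] (rule 2).
All other segments surface unchanged.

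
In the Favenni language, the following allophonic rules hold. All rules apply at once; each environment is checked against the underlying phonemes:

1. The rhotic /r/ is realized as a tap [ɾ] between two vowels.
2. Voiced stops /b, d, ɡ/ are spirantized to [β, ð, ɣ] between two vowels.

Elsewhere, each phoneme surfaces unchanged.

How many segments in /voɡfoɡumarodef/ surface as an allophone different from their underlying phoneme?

3

Segments that undergo a rule: /ɡ/ → [ɣ] (rule 2); /r/ → [ɾ] (rule 1); /d/ → [ð] (rule 2).
All other segments surface unchanged.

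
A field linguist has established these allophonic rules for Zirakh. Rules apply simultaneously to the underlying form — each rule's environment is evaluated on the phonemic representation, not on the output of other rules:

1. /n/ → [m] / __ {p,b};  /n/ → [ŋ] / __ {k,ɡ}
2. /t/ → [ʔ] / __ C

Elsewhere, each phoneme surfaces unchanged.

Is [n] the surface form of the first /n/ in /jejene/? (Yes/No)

/n/ — between /e/ and /e/; rule 1 does not apply here → [n].
The actual realization is [n], which matches [n].

Yes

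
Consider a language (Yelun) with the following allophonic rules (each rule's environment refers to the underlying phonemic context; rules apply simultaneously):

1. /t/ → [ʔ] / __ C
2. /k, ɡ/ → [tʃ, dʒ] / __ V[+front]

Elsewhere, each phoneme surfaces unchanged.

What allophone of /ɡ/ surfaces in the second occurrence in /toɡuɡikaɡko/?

/ɡ/ — between /u/ and /i/, before a front vowel — surfaces as [dʒ] (rule 2).

[dʒ]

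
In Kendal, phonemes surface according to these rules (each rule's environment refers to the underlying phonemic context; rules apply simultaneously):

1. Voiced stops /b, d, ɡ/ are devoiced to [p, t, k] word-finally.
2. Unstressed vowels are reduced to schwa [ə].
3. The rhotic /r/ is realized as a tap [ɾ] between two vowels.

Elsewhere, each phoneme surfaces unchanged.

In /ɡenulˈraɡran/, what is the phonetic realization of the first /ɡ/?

[ɡ]

/ɡ/ (word-initial) is in the target of rule 1 but the environment (word-finally) is not met → [ɡ].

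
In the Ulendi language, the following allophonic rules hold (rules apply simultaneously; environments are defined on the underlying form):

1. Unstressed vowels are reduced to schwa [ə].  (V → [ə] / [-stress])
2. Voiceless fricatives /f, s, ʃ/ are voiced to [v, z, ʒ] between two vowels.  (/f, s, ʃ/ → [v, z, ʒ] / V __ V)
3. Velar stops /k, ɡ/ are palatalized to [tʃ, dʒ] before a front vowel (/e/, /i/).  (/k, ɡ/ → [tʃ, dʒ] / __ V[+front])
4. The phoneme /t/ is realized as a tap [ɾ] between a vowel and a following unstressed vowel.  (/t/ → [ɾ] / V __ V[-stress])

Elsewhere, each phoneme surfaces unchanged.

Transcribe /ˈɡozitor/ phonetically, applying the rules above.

/ɡ/ (word-initial) is in the target of rule 3 but the environment (before a front vowel) is not met → [ɡ].
/o/ (between /ɡ/ and /z/) fails the environment for rule 1, so it stays [o].
/z/ (between /o/ and /i/): no rule targets it → [z].
/i/ — between /z/ and /t/, in an unstressed syllable — surfaces as [ə] (rule 1).
/t/ (between /i/ and /o/): between a vowel and a following unstressed vowel, so rule 4 applies → [ɾ].
/o/ (between /t/ and /r/): in an unstressed syllable, so rule 1 applies → [ə].
/r/ (word-final) is unaffected → [r].

[ˈɡozəɾər]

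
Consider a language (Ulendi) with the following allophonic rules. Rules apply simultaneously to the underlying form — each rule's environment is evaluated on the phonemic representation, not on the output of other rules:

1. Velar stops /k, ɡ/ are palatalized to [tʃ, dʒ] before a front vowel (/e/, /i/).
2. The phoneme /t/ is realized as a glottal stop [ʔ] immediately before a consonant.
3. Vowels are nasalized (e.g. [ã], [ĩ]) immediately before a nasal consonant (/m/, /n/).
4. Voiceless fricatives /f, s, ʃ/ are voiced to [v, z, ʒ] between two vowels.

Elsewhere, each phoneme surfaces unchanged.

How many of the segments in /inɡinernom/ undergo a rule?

4

Segments that undergo a rule: /i/ → [ĩ] (rule 3); /ɡ/ → [dʒ] (rule 1); /i/ → [ĩ] (rule 3); /o/ → [õ] (rule 3).
All other segments surface unchanged.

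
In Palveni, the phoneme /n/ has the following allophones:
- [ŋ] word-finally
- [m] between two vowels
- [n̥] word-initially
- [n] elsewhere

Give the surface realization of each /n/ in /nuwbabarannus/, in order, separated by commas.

Occurrence 1 (position 1): word-initially → [n̥].
Occurrence 2 (position 10): no conditioning environment matches → elsewhere allophone [n].
Occurrence 3 (position 11): no conditioning environment matches → elsewhere allophone [n].

[n̥], [n], [n]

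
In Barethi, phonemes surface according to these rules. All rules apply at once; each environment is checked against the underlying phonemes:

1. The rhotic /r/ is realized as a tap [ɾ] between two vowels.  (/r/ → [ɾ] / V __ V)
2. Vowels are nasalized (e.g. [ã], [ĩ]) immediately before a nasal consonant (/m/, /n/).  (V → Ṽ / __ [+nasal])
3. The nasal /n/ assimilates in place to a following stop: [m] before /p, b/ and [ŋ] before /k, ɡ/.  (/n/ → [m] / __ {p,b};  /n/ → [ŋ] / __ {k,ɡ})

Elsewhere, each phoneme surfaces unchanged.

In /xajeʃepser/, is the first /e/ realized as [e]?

Yes

/e/ (between /j/ and /ʃ/) is in the target of rule 2 but the environment (before a nasal consonant) is not met → [e].
The actual realization is [e], which matches [e].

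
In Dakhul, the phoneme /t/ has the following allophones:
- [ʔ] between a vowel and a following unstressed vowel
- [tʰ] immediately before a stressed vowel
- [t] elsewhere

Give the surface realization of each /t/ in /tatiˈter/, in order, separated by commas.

Occurrence 1 (position 1): no conditioning environment matches → elsewhere allophone [t].
Occurrence 2 (position 3): between a vowel and a following unstressed vowel → [ʔ].
Occurrence 3 (position 5): immediately before a stressed vowel → [tʰ].

[t], [ʔ], [tʰ]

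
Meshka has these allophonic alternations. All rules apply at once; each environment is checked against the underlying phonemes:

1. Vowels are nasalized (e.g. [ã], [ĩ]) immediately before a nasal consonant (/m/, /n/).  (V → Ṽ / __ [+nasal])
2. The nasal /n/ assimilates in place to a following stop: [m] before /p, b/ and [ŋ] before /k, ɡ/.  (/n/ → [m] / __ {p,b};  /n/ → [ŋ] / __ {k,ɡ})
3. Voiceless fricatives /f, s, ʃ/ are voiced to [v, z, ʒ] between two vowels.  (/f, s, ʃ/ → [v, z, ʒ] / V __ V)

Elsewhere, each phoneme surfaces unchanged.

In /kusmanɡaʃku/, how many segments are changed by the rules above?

Segments that undergo a rule: /a/ → [ã] (rule 1); /n/ → [ŋ] (rule 2).
All other segments surface unchanged.

2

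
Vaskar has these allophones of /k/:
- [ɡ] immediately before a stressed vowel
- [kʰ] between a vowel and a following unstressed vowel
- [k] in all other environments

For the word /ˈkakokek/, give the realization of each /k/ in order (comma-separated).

Occurrence 1 (position 1): immediately before a stressed vowel → [ɡ].
Occurrence 2 (position 3): between a vowel and a following unstressed vowel → [kʰ].
Occurrence 3 (position 5): between a vowel and a following unstressed vowel → [kʰ].
Occurrence 4 (position 7): no conditioning environment matches → elsewhere allophone [k].

[ɡ], [kʰ], [kʰ], [k]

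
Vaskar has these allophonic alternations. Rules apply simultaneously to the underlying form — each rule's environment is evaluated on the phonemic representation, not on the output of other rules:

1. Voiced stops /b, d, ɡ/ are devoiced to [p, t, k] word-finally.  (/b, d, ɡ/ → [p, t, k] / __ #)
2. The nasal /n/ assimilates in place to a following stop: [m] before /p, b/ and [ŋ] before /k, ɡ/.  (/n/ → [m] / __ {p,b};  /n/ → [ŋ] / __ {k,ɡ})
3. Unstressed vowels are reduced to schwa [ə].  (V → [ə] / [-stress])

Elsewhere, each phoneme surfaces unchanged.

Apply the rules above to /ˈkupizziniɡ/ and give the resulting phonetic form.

[ˈkupəzzənək]

/k/ — not in any rule's target class → [k].
/u/ (between /k/ and /p/) fails the environment for rule 3, so it stays [u].
/p/ (between /u/ and /i/): no rule targets it → [p].
/i/ — between /p/ and /z/, in an unstressed syllable — surfaces as [ə] (rule 3).
/z/ (between /i/ and /z/) is unaffected → [z].
/z/ (between /z/ and /i/) is unaffected → [z].
/i/ meets the environment for rule 3 (in an unstressed syllable) → [ə].
/n/ — between /i/ and /i/; rule 2 does not apply here → [n].
/i/ meets the environment for rule 3 (in an unstressed syllable) → [ə].
/ɡ/ (word-final): word-finally, so rule 1 applies → [k].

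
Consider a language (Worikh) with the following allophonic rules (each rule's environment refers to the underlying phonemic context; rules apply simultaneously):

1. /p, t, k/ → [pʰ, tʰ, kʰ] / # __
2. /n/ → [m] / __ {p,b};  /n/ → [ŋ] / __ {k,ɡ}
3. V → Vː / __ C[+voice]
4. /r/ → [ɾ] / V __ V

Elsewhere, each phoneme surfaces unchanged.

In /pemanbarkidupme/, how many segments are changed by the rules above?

6

Segments that undergo a rule: /p/ → [pʰ] (rule 1); /e/ → [eː] (rule 3); /a/ → [aː] (rule 3); /n/ → [m] (rule 2); /a/ → [aː] (rule 3); /i/ → [iː] (rule 3).
All other segments surface unchanged.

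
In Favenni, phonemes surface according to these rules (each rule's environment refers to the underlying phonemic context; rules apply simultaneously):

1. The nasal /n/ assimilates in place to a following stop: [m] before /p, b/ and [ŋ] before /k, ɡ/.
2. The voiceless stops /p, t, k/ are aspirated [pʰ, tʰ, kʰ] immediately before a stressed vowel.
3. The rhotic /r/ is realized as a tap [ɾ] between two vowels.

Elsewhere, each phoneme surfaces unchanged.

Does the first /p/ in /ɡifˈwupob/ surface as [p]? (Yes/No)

Yes

/p/ (between /u/ and /o/): rule 2 targets it, but not immediately before a stressed vowel → unchanged [p].
The actual realization is [p], which matches [p].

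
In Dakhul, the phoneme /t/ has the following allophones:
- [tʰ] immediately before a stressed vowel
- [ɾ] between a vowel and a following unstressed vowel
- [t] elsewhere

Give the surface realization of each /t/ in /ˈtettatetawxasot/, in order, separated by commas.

Occurrence 1 (position 1): immediately before a stressed vowel → [tʰ].
Occurrence 2 (position 3): no conditioning environment matches → elsewhere allophone [t].
Occurrence 3 (position 4): no conditioning environment matches → elsewhere allophone [t].
Occurrence 4 (position 6): between a vowel and an unstressed vowel → [ɾ].
Occurrence 5 (position 8): between a vowel and an unstressed vowel → [ɾ].
Occurrence 6 (position 15): no conditioning environment matches → elsewhere allophone [t].

[tʰ], [t], [t], [ɾ], [ɾ], [t]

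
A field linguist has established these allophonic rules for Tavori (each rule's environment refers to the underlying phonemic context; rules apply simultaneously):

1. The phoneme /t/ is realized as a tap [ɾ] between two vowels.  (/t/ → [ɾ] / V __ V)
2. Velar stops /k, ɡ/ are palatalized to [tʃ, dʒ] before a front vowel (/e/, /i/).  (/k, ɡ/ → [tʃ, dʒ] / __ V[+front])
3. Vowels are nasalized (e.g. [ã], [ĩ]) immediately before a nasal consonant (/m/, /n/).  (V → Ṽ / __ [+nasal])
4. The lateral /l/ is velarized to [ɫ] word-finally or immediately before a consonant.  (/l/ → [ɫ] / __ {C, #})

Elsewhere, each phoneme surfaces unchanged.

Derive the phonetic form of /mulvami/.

[muɫvãmi]

/m/ — not in any rule's target class → [m].
/u/ — between /m/ and /l/; rule 3 does not apply here → [u].
Rule 4 applies to /l/ (between /u/ and /v/: word-finally or immediately before a consonant) → [ɫ].
/v/ stays [v].
/a/ (between /v/ and /m/) occurs before a nasal consonant → [ã] by rule 3.
/m/ stays [m].
/i/ (word-final) fails the environment for rule 3, so it stays [i].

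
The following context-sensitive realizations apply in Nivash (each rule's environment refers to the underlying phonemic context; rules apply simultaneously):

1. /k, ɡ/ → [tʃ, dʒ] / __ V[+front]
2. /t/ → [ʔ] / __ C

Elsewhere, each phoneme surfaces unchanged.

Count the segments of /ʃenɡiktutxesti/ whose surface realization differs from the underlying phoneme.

Segments that undergo a rule: /ɡ/ → [dʒ] (rule 1); /t/ → [ʔ] (rule 2).
All other segments surface unchanged.

2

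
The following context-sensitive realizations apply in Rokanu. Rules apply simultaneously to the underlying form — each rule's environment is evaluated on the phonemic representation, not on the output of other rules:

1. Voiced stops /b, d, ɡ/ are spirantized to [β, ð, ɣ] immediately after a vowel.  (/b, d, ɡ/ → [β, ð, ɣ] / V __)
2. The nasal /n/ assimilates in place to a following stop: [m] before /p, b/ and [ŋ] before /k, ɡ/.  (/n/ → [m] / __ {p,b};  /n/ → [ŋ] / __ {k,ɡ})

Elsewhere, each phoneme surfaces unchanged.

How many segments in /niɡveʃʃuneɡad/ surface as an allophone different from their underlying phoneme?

3

Segments that undergo a rule: /ɡ/ → [ɣ] (rule 1); /ɡ/ → [ɣ] (rule 1); /d/ → [ð] (rule 1).
All other segments surface unchanged.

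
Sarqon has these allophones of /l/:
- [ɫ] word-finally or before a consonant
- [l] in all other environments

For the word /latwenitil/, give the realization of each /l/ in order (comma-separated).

[l], [ɫ]

Occurrence 1 (position 1): no conditioning environment matches → elsewhere allophone [l].
Occurrence 2 (position 10): word-finally or before a consonant → [ɫ].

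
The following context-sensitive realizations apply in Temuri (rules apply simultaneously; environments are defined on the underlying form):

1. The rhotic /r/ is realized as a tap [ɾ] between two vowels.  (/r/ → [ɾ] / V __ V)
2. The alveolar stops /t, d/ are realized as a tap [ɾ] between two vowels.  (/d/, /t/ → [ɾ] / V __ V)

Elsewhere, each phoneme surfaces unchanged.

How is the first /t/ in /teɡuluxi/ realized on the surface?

/t/ — word-initial; rule 2 does not apply here → [t].

[t]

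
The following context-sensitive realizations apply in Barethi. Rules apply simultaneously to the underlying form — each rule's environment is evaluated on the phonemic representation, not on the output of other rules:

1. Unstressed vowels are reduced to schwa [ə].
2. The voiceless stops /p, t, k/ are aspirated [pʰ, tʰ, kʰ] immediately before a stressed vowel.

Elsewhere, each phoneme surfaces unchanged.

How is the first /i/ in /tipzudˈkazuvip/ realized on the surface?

[ə]

/i/ (between /t/ and /p/) occurs in an unstressed syllable → [ə] by rule 1.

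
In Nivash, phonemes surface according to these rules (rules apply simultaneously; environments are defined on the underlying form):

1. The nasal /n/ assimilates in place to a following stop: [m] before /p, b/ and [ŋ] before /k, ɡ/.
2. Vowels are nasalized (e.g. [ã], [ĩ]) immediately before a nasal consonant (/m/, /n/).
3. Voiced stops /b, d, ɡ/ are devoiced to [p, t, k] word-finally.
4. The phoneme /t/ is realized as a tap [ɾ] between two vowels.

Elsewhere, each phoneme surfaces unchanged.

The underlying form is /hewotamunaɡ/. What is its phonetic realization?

/h/ (word-initial) is unaffected → [h].
/e/ (between /h/ and /w/) is in the target of rule 2 but the environment (before a nasal consonant) is not met → [e].
/w/ (between /e/ and /o/) is unaffected → [w].
/o/ (between /w/ and /t/) fails the environment for rule 2, so it stays [o].
/t/ (between /o/ and /a/): between two vowels, so rule 4 applies → [ɾ].
/a/ meets the environment for rule 2 (before a nasal consonant) → [ã].
/m/ (between /a/ and /u/) is unaffected → [m].
/u/ (between /m/ and /n/) occurs before a nasal consonant → [ũ] by rule 2.
/n/ (between /u/ and /a/) is in the target of rule 1 but the environment (before a labial or velar stop) is not met → [n].
/a/ — between /n/ and /ɡ/; rule 2 does not apply here → [a].
/ɡ/ — word-final, word-finally — surfaces as [k] (rule 3).

[hewoɾãmũnak]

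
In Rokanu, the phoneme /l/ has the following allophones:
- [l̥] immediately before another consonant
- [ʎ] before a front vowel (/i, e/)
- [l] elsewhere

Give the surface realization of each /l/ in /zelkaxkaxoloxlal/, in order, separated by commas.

[l̥], [l], [l], [l]

Occurrence 1 (position 3): immediately before another consonant → [l̥].
Occurrence 2 (position 11): no conditioning environment matches → elsewhere allophone [l].
Occurrence 3 (position 14): no conditioning environment matches → elsewhere allophone [l].
Occurrence 4 (position 16): no conditioning environment matches → elsewhere allophone [l].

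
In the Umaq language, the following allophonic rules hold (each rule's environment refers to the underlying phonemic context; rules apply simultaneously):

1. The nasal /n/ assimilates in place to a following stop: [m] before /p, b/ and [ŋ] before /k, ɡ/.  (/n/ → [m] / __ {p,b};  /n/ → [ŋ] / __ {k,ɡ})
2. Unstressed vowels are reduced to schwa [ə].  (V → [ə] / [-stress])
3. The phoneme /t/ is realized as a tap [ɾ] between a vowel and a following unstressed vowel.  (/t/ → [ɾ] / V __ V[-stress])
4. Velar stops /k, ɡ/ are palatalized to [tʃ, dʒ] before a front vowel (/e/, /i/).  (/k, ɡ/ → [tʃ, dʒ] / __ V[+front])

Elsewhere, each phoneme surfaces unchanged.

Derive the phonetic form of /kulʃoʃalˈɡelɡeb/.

/k/ (word-initial) fails the environment for rule 4, so it stays [k].
/u/ — between /k/ and /l/, in an unstressed syllable — surfaces as [ə] (rule 2).
/l/ (between /u/ and /ʃ/): no rule targets it → [l].
/ʃ/ stays [ʃ].
/o/ (between /ʃ/ and /ʃ/) occurs in an unstressed syllable → [ə] by rule 2.
/ʃ/ (between /o/ and /a/) is unaffected → [ʃ].
/a/ (between /ʃ/ and /l/) occurs in an unstressed syllable → [ə] by rule 2.
/l/ — not in any rule's target class → [l].
Rule 4 applies to /ɡ/ (between /l/ and /e/: before a front vowel) → [dʒ].
/e/ (between /ɡ/ and /l/) fails the environment for rule 2, so it stays [e].
/l/ (between /e/ and /ɡ/) is unaffected → [l].
/ɡ/ (between /l/ and /e/): before a front vowel, so rule 4 applies → [dʒ].
/e/ (between /ɡ/ and /b/): in an unstressed syllable, so rule 2 applies → [ə].
/b/ (word-final): no rule targets it → [b].

[kəlʃəʃəlˈdʒeldʒəb]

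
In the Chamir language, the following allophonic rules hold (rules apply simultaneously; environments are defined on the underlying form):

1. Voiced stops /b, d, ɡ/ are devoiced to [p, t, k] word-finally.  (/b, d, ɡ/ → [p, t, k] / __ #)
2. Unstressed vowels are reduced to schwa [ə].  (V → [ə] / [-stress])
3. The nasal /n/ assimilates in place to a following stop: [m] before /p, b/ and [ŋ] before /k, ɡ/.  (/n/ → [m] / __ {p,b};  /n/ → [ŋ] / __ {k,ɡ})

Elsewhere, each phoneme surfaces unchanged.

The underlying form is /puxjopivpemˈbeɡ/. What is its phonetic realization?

[pəxjəpəvpəmˈbek]

Rule 2 applies to /u/ (between /p/ and /x/: in an unstressed syllable) → [ə].
/o/ meets the environment for rule 2 (in an unstressed syllable) → [ə].
Rule 2 applies to /i/ (between /p/ and /v/: in an unstressed syllable) → [ə].
/e/ — between /p/ and /m/, in an unstressed syllable — surfaces as [ə] (rule 2).
/b/ (between /m/ and /e/) is in the target of rule 1 but the environment (word-finally) is not met → [b].
/e/ — between /b/ and /ɡ/; rule 2 does not apply here → [e].
Rule 1 applies to /ɡ/ (word-final: word-finally) → [k].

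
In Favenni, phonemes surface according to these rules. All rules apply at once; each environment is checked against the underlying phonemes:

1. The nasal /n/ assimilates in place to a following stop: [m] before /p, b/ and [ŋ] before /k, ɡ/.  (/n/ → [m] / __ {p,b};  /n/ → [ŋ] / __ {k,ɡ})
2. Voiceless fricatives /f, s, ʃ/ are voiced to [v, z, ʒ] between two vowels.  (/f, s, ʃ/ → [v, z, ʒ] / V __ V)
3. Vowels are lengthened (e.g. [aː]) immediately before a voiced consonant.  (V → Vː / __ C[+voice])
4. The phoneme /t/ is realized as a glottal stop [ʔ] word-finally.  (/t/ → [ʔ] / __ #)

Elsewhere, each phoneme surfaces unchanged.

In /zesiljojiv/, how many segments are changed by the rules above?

4

Segments that undergo a rule: /s/ → [z] (rule 2); /i/ → [iː] (rule 3); /o/ → [oː] (rule 3); /i/ → [iː] (rule 3).
All other segments surface unchanged.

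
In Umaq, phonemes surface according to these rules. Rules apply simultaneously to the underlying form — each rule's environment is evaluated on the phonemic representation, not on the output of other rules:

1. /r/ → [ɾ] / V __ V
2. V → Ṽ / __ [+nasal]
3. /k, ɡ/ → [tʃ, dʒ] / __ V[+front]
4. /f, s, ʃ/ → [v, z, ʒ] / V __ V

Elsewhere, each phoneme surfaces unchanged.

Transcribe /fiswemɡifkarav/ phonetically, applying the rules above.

/f/ (word-initial) fails the environment for rule 4, so it stays [f].
/i/ (between /f/ and /s/) fails the environment for rule 2, so it stays [i].
/s/ (between /i/ and /w/): rule 4 targets it, but not between two vowels → unchanged [s].
/e/ meets the environment for rule 2 (before a nasal consonant) → [ẽ].
/ɡ/ — between /m/ and /i/, before a front vowel — surfaces as [dʒ] (rule 3).
/i/ (between /ɡ/ and /f/): rule 2 targets it, but not before a nasal consonant → unchanged [i].
/f/ — between /i/ and /k/; rule 4 does not apply here → [f].
/k/ — between /f/ and /a/; rule 3 does not apply here → [k].
/a/ — between /k/ and /r/; rule 2 does not apply here → [a].
/r/ (between /a/ and /a/): between two vowels, so rule 1 applies → [ɾ].
/a/ (between /r/ and /v/): rule 2 targets it, but not before a nasal consonant → unchanged [a].

[fiswẽmdʒifkaɾav]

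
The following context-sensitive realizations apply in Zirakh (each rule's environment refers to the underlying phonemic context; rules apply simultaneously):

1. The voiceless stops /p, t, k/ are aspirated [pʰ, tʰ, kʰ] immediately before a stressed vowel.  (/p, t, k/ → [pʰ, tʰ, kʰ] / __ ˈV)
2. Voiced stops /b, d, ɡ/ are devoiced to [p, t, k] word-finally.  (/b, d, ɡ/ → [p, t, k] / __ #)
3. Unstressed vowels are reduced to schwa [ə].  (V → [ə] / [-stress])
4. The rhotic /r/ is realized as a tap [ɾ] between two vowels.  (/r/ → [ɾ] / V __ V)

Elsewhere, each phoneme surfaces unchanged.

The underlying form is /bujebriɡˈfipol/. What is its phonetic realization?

/b/ (word-initial) is in the target of rule 2 but the environment (word-finally) is not met → [b].
/u/ (between /b/ and /j/): in an unstressed syllable, so rule 3 applies → [ə].
/j/ (between /u/ and /e/) is unaffected → [j].
/e/ meets the environment for rule 3 (in an unstressed syllable) → [ə].
/b/ (between /e/ and /r/) fails the environment for rule 2, so it stays [b].
/r/ — between /b/ and /i/; rule 4 does not apply here → [r].
/i/ (between /r/ and /ɡ/) occurs in an unstressed syllable → [ə] by rule 3.
/ɡ/ (between /i/ and /f/): rule 2 targets it, but not word-finally → unchanged [ɡ].
/f/ (between /ɡ/ and /i/) is unaffected → [f].
/i/ (between /f/ and /p/) fails the environment for rule 3, so it stays [i].
/p/ (between /i/ and /o/) is in the target of rule 1 but the environment (immediately before a stressed vowel) is not met → [p].
/o/ (between /p/ and /l/): in an unstressed syllable, so rule 3 applies → [ə].
/l/ (word-final) is unaffected → [l].

[bəjəbrəɡˈfipəl]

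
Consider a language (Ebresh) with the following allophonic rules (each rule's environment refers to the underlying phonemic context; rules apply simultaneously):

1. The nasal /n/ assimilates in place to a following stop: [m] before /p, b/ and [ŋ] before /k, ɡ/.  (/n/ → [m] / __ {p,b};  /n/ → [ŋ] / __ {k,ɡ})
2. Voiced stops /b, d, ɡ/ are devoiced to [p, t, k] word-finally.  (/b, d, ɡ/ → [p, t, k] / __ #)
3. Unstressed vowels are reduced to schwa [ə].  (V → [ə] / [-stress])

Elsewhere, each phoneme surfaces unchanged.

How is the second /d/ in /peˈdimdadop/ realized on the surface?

[d]

/d/ (between /m/ and /a/) is in the target of rule 2 but the environment (word-finally) is not met → [d].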